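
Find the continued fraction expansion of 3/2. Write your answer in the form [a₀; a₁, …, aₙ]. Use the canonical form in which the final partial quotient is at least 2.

Repeatedly divide and take the remainder:
⌊3/2⌋ = 1, remainder 1
⌊2/1⌋ = 2, remainder 0

[1; 2]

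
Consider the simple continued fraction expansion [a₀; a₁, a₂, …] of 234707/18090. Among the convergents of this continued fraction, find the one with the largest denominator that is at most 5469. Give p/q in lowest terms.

List convergents until the denominator exceeds the bound:
a_0 = 12: 12/1  (≤ bound)
a_1 = 1: 13/1  (≤ bound)
a_2 = 38: 506/39  (≤ bound)
a_3 = 14: 7097/547  (≤ bound)
a_4 = 33: 234707/18090  (> 5469, stop)

7097/547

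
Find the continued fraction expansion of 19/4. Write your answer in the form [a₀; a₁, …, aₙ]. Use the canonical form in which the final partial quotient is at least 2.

[4; 1, 3]

19 ÷ 4 → quotient 4, remainder 3
4 ÷ 3 → quotient 1, remainder 1
3 ÷ 1 → quotient 3, remainder 0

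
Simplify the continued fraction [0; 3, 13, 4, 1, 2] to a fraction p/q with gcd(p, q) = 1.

a_0 = 0: 0/1
a_1 = 3: 1/3
a_2 = 13: 13/40
a_3 = 4: 53/163
a_4 = 1: 66/203
a_5 = 2: 185/569

185/569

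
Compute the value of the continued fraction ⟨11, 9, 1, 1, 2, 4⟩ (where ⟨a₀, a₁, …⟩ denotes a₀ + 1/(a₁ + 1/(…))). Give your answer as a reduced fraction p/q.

Use the convergent recurrence hₖ = aₖ·hₖ₋₁ + hₖ₋₂ (and likewise for the denominators kₖ):
a_0 = 11: 11/1
a_1 = 9: 100/9
a_2 = 1: 111/10
a_3 = 1: 211/19
a_4 = 2: 533/48
a_5 = 4: 2343/211

2343/211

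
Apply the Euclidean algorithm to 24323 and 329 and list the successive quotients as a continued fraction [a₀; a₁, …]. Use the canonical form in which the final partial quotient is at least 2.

Repeatedly divide and take the remainder:
⌊24323/329⌋ = 73, remainder 306
⌊329/306⌋ = 1, remainder 23
⌊306/23⌋ = 13, remainder 7
⌊23/7⌋ = 3, remainder 2
⌊7/2⌋ = 3, remainder 1
⌊2/1⌋ = 2, remainder 0

[73; 1, 13, 3, 3, 2]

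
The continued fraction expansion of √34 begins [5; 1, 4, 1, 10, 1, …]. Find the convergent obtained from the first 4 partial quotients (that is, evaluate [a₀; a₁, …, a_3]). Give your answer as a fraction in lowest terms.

35/6

a_0 = 5: 5/1
a_1 = 1: 6/1
a_2 = 4: 29/5
a_3 = 1: 35/6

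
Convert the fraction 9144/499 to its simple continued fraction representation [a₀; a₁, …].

[18; 3, 12, 2, 6]

Run the Euclidean algorithm, recording each quotient:
⌊9144/499⌋ = 18, remainder 162
⌊499/162⌋ = 3, remainder 13
⌊162/13⌋ = 12, remainder 6
⌊13/6⌋ = 2, remainder 1
⌊6/1⌋ = 6, remainder 0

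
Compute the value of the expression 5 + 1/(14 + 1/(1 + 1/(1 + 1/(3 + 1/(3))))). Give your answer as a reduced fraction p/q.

1698/335

Use the convergent recurrence hₖ = aₖ·hₖ₋₁ + hₖ₋₂ (and likewise for the denominators kₖ):
a_0 = 5: 5/1
a_1 = 14: 71/14
a_2 = 1: 76/15
a_3 = 1: 147/29
a_4 = 3: 517/102
a_5 = 3: 1698/335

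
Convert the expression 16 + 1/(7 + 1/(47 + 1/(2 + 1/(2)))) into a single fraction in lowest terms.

Build up convergents one term at a time:
a_0 = 16: 16/1
a_1 = 7: 113/7
a_2 = 47: 5327/330
a_3 = 2: 10767/667
a_4 = 2: 26861/1664

26861/1664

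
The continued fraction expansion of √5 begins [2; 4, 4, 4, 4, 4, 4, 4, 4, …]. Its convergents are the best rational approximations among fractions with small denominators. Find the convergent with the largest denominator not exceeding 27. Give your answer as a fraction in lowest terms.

38/17

List convergents until the denominator exceeds the bound:
a_0 = 2: 2/1  (≤ bound)
a_1 = 4: 9/4  (≤ bound)
a_2 = 4: 38/17  (≤ bound)
a_3 = 4: 161/72  (> 27, stop)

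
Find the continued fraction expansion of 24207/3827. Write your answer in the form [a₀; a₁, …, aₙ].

Run the Euclidean algorithm, recording each quotient:
24207 ÷ 3827 → quotient 6, remainder 1245
3827 ÷ 1245 → quotient 3, remainder 92
1245 ÷ 92 → quotient 13, remainder 49
92 ÷ 49 → quotient 1, remainder 43
49 ÷ 43 → quotient 1, remainder 6
43 ÷ 6 → quotient 7, remainder 1
6 ÷ 1 → quotient 6, remainder 0

[6; 3, 13, 1, 1, 7, 6]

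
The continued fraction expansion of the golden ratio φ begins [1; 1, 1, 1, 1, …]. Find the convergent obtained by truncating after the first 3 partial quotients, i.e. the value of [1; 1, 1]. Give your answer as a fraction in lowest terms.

Work from the innermost term outward:
Start with 1.
1 + 1/(1/1) = 1 + 1/1 = 2/1
1 + 1/(2/1) = 1 + 1/2 = 3/2

3/2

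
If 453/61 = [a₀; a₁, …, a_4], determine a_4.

8

⌊453/61⌋ = 7, remainder 26
⌊61/26⌋ = 2, remainder 9
⌊26/9⌋ = 2, remainder 8
⌊9/8⌋ = 1, remainder 1
⌊8/1⌋ = 8, remainder 0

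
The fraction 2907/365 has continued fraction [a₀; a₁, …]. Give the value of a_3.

2907 ÷ 365 → quotient 7, remainder 352
365 ÷ 352 → quotient 1, remainder 13
352 ÷ 13 → quotient 27, remainder 1
13 ÷ 1 → quotient 13, remainder 0

13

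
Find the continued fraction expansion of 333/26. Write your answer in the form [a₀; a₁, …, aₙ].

[12; 1, 4, 5]

Run the Euclidean algorithm, recording each quotient:
333 ÷ 26 → quotient 12, remainder 21
26 ÷ 21 → quotient 1, remainder 5
21 ÷ 5 → quotient 4, remainder 1
5 ÷ 1 → quotient 5, remainder 0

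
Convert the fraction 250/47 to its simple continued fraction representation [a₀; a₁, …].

[5; 3, 7, 2]

Repeatedly divide and take the remainder:
⌊250/47⌋ = 5, remainder 15
⌊47/15⌋ = 3, remainder 2
⌊15/2⌋ = 7, remainder 1
⌊2/1⌋ = 2, remainder 0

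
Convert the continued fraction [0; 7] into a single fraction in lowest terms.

Start with 7.
0 + 1/(7/1) = 0 + 1/7 = 1/7

1/7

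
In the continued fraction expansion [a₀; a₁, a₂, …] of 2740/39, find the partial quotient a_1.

Apply division with remainder until the remainder is 0:
2740 ÷ 39 → quotient 70, remainder 10
39 ÷ 10 → quotient 3, remainder 9

3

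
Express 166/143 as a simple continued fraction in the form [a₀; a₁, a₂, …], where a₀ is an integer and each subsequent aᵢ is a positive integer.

[1; 6, 4, 1, 1, 2]

Apply division with remainder until the remainder is 0:
166 ÷ 143 → quotient 1, remainder 23
143 ÷ 23 → quotient 6, remainder 5
23 ÷ 5 → quotient 4, remainder 3
5 ÷ 3 → quotient 1, remainder 2
3 ÷ 2 → quotient 1, remainder 1
2 ÷ 1 → quotient 2, remainder 0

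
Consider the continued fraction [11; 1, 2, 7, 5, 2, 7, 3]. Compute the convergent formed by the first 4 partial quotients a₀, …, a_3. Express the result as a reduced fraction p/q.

257/22

a_0 = 11: 11/1
a_1 = 1: 12/1
a_2 = 2: 35/3
a_3 = 7: 257/22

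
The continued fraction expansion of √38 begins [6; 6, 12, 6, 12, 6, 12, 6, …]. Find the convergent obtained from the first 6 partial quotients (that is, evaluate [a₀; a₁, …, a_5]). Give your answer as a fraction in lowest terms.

Start with 6.
12 + 1/(6/1) = 12 + 1/6 = 73/6
6 + 1/(73/6) = 6 + 6/73 = 444/73
12 + 1/(444/73) = 12 + 73/444 = 5401/444
6 + 1/(5401/444) = 6 + 444/5401 = 32850/5401
6 + 1/(32850/5401) = 6 + 5401/32850 = 202501/32850

202501/32850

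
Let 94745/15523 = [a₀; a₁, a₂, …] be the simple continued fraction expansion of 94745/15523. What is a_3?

1

Apply division with remainder until the remainder is 0:
94745 ÷ 15523 → quotient 6, remainder 1607
15523 ÷ 1607 → quotient 9, remainder 1060
1607 ÷ 1060 → quotient 1, remainder 547
1060 ÷ 547 → quotient 1, remainder 513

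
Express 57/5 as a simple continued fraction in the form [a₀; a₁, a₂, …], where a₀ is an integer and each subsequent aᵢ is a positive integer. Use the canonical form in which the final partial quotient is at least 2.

Run the Euclidean algorithm, recording each quotient:
57 ÷ 5 → quotient 11, remainder 2
5 ÷ 2 → quotient 2, remainder 1
2 ÷ 1 → quotient 2, remainder 0

[11; 2, 2]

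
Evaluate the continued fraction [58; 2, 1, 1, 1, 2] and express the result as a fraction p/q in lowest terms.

1226/21

Start with 2.
1 + 1/(2/1) = 1 + 1/2 = 3/2
1 + 1/(3/2) = 1 + 2/3 = 5/3
1 + 1/(5/3) = 1 + 3/5 = 8/5
2 + 1/(8/5) = 2 + 5/8 = 21/8
58 + 1/(21/8) = 58 + 8/21 = 1226/21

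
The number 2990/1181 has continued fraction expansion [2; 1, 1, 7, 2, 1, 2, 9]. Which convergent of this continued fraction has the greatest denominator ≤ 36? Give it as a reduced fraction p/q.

a_0 = 2: 2/1  (≤ bound)
a_1 = 1: 3/1  (≤ bound)
a_2 = 1: 5/2  (≤ bound)
a_3 = 7: 38/15  (≤ bound)
a_4 = 2: 81/32  (≤ bound)
a_5 = 1: 119/47  (> 36, stop)

81/32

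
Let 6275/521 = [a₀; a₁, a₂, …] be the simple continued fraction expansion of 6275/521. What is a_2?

1

6275 ÷ 521 → quotient 12, remainder 23
521 ÷ 23 → quotient 22, remainder 15
23 ÷ 15 → quotient 1, remainder 8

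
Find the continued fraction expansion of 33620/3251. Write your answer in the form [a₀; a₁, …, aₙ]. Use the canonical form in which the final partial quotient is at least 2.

[10; 2, 1, 13, 19, 1, 3]

⌊33620/3251⌋ = 10, remainder 1110
⌊3251/1110⌋ = 2, remainder 1031
⌊1110/1031⌋ = 1, remainder 79
⌊1031/79⌋ = 13, remainder 4
⌊79/4⌋ = 19, remainder 3
⌊4/3⌋ = 1, remainder 1
⌊3/1⌋ = 3, remainder 0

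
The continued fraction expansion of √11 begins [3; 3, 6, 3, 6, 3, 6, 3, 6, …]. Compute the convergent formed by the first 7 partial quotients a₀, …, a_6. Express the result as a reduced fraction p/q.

25077/7561

a_0 = 3: 3/1
a_1 = 3: 10/3
a_2 = 6: 63/19
a_3 = 3: 199/60
a_4 = 6: 1257/379
a_5 = 3: 3970/1197
a_6 = 6: 25077/7561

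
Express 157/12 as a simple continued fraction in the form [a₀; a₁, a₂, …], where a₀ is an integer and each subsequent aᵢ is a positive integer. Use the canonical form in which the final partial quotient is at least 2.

[13; 12]

157 = 13·12 + 1, so a_0 = 13
12 = 12·1 + 0, so a_1 = 12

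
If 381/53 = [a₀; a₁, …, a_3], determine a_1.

Apply division with remainder until the remainder is 0:
381 = 7·53 + 10, so a_0 = 7
53 = 5·10 + 3, so a_1 = 5

5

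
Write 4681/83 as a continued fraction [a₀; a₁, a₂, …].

Run the Euclidean algorithm, recording each quotient:
4681 ÷ 83 → quotient 56, remainder 33
83 ÷ 33 → quotient 2, remainder 17
33 ÷ 17 → quotient 1, remainder 16
17 ÷ 16 → quotient 1, remainder 1
16 ÷ 1 → quotient 16, remainder 0

[56; 2, 1, 1, 16]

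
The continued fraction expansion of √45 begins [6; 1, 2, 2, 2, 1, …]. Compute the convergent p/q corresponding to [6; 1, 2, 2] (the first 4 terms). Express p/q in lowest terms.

47/7

a_0 = 6: 6/1
a_1 = 1: 7/1
a_2 = 2: 20/3
a_3 = 2: 47/7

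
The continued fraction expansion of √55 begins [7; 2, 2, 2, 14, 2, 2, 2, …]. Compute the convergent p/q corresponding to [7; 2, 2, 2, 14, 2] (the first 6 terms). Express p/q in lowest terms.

Start with 2.
14 + 1/(2/1) = 14 + 1/2 = 29/2
2 + 1/(29/2) = 2 + 2/29 = 60/29
2 + 1/(60/29) = 2 + 29/60 = 149/60
2 + 1/(149/60) = 2 + 60/149 = 358/149
7 + 1/(358/149) = 7 + 149/358 = 2655/358

2655/358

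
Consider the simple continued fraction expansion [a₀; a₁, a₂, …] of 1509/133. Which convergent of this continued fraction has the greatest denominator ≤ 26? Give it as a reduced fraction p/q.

List convergents until the denominator exceeds the bound:
a_0 = 11: 11/1  (≤ bound)
a_1 = 2: 23/2  (≤ bound)
a_2 = 1: 34/3  (≤ bound)
a_3 = 8: 295/26  (≤ bound)
a_4 = 5: 1509/133  (> 26, stop)

295/26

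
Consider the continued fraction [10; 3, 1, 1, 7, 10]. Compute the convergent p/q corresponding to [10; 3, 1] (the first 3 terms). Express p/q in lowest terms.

41/4

a_0 = 10: 10/1
a_1 = 3: 31/3
a_2 = 1: 41/4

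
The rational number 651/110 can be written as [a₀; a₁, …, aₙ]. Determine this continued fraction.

651 ÷ 110 → quotient 5, remainder 101
110 ÷ 101 → quotient 1, remainder 9
101 ÷ 9 → quotient 11, remainder 2
9 ÷ 2 → quotient 4, remainder 1
2 ÷ 1 → quotient 2, remainder 0

[5; 1, 11, 4, 2]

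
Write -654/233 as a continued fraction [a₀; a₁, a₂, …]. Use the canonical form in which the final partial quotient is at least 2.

[-3; 5, 5, 1, 1, 1, 2]

⌊-654/233⌋ = -3, remainder 45
⌊233/45⌋ = 5, remainder 8
⌊45/8⌋ = 5, remainder 5
⌊8/5⌋ = 1, remainder 3
⌊5/3⌋ = 1, remainder 2
⌊3/2⌋ = 1, remainder 1
⌊2/1⌋ = 2, remainder 0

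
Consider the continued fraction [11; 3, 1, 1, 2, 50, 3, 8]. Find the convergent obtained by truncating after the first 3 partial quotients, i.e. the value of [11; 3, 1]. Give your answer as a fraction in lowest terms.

a_0 = 11: 11/1
a_1 = 3: 34/3
a_2 = 1: 45/4

45/4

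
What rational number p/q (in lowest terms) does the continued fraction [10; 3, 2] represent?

Start with 2.
3 + 1/(2/1) = 3 + 1/2 = 7/2
10 + 1/(7/2) = 10 + 2/7 = 72/7

72/7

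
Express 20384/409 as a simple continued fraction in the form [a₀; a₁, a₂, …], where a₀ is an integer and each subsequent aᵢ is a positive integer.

[49; 1, 5, 5, 13]

Repeatedly divide and take the remainder:
⌊20384/409⌋ = 49, remainder 343
⌊409/343⌋ = 1, remainder 66
⌊343/66⌋ = 5, remainder 13
⌊66/13⌋ = 5, remainder 1
⌊13/1⌋ = 13, remainder 0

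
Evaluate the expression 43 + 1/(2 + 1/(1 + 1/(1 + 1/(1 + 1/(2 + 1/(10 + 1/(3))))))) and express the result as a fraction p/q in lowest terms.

a_0 = 43: 43/1
a_1 = 2: 87/2
a_2 = 1: 130/3
a_3 = 1: 217/5
a_4 = 1: 347/8
a_5 = 2: 911/21
a_6 = 10: 9457/218
a_7 = 3: 29282/675

29282/675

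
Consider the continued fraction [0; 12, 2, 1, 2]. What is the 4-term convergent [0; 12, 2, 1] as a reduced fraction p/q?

3/37

Work from the innermost term outward:
Start with 1.
2 + 1/(1/1) = 2 + 1/1 = 3/1
12 + 1/(3/1) = 12 + 1/3 = 37/3
0 + 1/(37/3) = 0 + 3/37 = 3/37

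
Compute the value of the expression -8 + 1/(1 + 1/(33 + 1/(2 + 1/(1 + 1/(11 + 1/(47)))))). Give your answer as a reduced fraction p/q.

-397827/56597

Collapse the nested fraction from the inside out:
Start with 47.
11 + 1/(47/1) = 11 + 1/47 = 518/47
1 + 1/(518/47) = 1 + 47/518 = 565/518
2 + 1/(565/518) = 2 + 518/565 = 1648/565
33 + 1/(1648/565) = 33 + 565/1648 = 54949/1648
1 + 1/(54949/1648) = 1 + 1648/54949 = 56597/54949
-8 + 1/(56597/54949) = -8 + 54949/56597 = -397827/56597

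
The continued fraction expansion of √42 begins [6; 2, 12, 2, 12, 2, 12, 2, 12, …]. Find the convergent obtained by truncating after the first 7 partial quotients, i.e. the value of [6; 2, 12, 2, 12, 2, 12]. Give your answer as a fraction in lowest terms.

109194/16849

Use the convergent recurrence hₖ = aₖ·hₖ₋₁ + hₖ₋₂ (and likewise for the denominators kₖ):
a_0 = 6: 6/1
a_1 = 2: 13/2
a_2 = 12: 162/25
a_3 = 2: 337/52
a_4 = 12: 4206/649
a_5 = 2: 8749/1350
a_6 = 12: 109194/16849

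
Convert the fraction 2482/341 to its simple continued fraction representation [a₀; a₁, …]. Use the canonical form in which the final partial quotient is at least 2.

2482 = 7·341 + 95, so a_0 = 7
341 = 3·95 + 56, so a_1 = 3
95 = 1·56 + 39, so a_2 = 1
56 = 1·39 + 17, so a_3 = 1
39 = 2·17 + 5, so a_4 = 2
17 = 3·5 + 2, so a_5 = 3
5 = 2·2 + 1, so a_6 = 2
2 = 2·1 + 0, so a_7 = 2

[7; 3, 1, 1, 2, 3, 2, 2]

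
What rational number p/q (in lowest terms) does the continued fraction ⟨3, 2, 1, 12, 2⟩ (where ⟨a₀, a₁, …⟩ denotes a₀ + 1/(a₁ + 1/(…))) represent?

264/79

Starting at the tail and folding back:
Start with 2.
12 + 1/(2/1) = 12 + 1/2 = 25/2
1 + 1/(25/2) = 1 + 2/25 = 27/25
2 + 1/(27/25) = 2 + 25/27 = 79/27
3 + 1/(79/27) = 3 + 27/79 = 264/79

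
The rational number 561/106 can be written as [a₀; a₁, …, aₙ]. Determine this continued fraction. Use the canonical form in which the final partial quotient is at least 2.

561 ÷ 106 → quotient 5, remainder 31
106 ÷ 31 → quotient 3, remainder 13
31 ÷ 13 → quotient 2, remainder 5
13 ÷ 5 → quotient 2, remainder 3
5 ÷ 3 → quotient 1, remainder 2
3 ÷ 2 → quotient 1, remainder 1
2 ÷ 1 → quotient 2, remainder 0

[5; 3, 2, 2, 1, 1, 2]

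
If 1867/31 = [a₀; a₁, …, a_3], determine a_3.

1867 ÷ 31 → quotient 60, remainder 7
31 ÷ 7 → quotient 4, remainder 3
7 ÷ 3 → quotient 2, remainder 1
3 ÷ 1 → quotient 3, remainder 0

3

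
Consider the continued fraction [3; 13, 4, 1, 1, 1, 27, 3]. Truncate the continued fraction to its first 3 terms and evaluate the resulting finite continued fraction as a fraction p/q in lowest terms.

Start with 4.
13 + 1/(4/1) = 13 + 1/4 = 53/4
3 + 1/(53/4) = 3 + 4/53 = 163/53

163/53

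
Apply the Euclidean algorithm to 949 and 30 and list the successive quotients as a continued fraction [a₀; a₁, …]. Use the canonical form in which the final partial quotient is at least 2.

[31; 1, 1, 1, 2, 1, 2]

949 = 31·30 + 19, so a_0 = 31
30 = 1·19 + 11, so a_1 = 1
19 = 1·11 + 8, so a_2 = 1
11 = 1·8 + 3, so a_3 = 1
8 = 2·3 + 2, so a_4 = 2
3 = 1·2 + 1, so a_5 = 1
2 = 2·1 + 0, so a_6 = 2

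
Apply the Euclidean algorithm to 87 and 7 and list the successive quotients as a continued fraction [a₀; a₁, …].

[12; 2, 3]

Apply division with remainder until the remainder is 0:
87 = 12·7 + 3, so a_0 = 12
7 = 2·3 + 1, so a_1 = 2
3 = 3·1 + 0, so a_2 = 3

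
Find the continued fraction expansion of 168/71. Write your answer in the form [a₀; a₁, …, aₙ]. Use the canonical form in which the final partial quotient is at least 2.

[2; 2, 1, 2, 1, 2, 2]

168 = 2·71 + 26, so a_0 = 2
71 = 2·26 + 19, so a_1 = 2
26 = 1·19 + 7, so a_2 = 1
19 = 2·7 + 5, so a_3 = 2
7 = 1·5 + 2, so a_4 = 1
5 = 2·2 + 1, so a_5 = 2
2 = 2·1 + 0, so a_6 = 2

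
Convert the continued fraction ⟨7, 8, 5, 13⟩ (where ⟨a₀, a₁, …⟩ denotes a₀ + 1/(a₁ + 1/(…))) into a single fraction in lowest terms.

3853/541

Collapse the nested fraction from the inside out:
Start with 13.
5 + 1/(13/1) = 5 + 1/13 = 66/13
8 + 1/(66/13) = 8 + 13/66 = 541/66
7 + 1/(541/66) = 7 + 66/541 = 3853/541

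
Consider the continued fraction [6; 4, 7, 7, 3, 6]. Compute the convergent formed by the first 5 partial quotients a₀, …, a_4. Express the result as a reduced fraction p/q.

Start with 3.
7 + 1/(3/1) = 7 + 1/3 = 22/3
7 + 1/(22/3) = 7 + 3/22 = 157/22
4 + 1/(157/22) = 4 + 22/157 = 650/157
6 + 1/(650/157) = 6 + 157/650 = 4057/650

4057/650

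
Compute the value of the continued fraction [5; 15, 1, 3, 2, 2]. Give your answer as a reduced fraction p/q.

Start with 2.
2 + 1/(2/1) = 2 + 1/2 = 5/2
3 + 1/(5/2) = 3 + 2/5 = 17/5
1 + 1/(17/5) = 1 + 5/17 = 22/17
15 + 1/(22/17) = 15 + 17/22 = 347/22
5 + 1/(347/22) = 5 + 22/347 = 1757/347

1757/347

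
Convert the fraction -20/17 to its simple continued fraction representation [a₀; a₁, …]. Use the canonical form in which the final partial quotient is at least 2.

[-2; 1, 4, 1, 2]

Apply division with remainder until the remainder is 0:
-20 = -2·17 + 14, so a_0 = -2
17 = 1·14 + 3, so a_1 = 1
14 = 4·3 + 2, so a_2 = 4
3 = 1·2 + 1, so a_3 = 1
2 = 2·1 + 0, so a_4 = 2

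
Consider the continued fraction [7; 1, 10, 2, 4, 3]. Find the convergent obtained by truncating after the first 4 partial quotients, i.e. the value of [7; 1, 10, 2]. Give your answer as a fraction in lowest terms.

Start with 2.
10 + 1/(2/1) = 10 + 1/2 = 21/2
1 + 1/(21/2) = 1 + 2/21 = 23/21
7 + 1/(23/21) = 7 + 21/23 = 182/23

182/23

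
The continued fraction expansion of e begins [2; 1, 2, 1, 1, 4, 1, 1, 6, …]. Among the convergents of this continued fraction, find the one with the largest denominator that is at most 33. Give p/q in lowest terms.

87/32

a_0 = 2: 2/1  (≤ bound)
a_1 = 1: 3/1  (≤ bound)
a_2 = 2: 8/3  (≤ bound)
a_3 = 1: 11/4  (≤ bound)
a_4 = 1: 19/7  (≤ bound)
a_5 = 4: 87/32  (≤ bound)
a_6 = 1: 106/39  (> 33, stop)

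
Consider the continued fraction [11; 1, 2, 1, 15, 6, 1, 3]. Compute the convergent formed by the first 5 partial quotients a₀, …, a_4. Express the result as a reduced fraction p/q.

740/63

Starting at the tail and folding back:
Start with 15.
1 + 1/(15/1) = 1 + 1/15 = 16/15
2 + 1/(16/15) = 2 + 15/16 = 47/16
1 + 1/(47/16) = 1 + 16/47 = 63/47
11 + 1/(63/47) = 11 + 47/63 = 740/63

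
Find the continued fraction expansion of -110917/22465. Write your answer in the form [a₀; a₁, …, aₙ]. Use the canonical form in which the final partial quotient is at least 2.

[-5; 15, 1, 21, 2, 1, 6, 3]

-110917 = -5·22465 + 1408, so a_0 = -5
22465 = 15·1408 + 1345, so a_1 = 15
1408 = 1·1345 + 63, so a_2 = 1
1345 = 21·63 + 22, so a_3 = 21
63 = 2·22 + 19, so a_4 = 2
22 = 1·19 + 3, so a_5 = 1
19 = 6·3 + 1, so a_6 = 6
3 = 3·1 + 0, so a_7 = 3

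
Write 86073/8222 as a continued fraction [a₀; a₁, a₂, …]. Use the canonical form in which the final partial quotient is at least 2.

[10; 2, 7, 2, 7, 11, 3]

⌊86073/8222⌋ = 10, remainder 3853
⌊8222/3853⌋ = 2, remainder 516
⌊3853/516⌋ = 7, remainder 241
⌊516/241⌋ = 2, remainder 34
⌊241/34⌋ = 7, remainder 3
⌊34/3⌋ = 11, remainder 1
⌊3/1⌋ = 3, remainder 0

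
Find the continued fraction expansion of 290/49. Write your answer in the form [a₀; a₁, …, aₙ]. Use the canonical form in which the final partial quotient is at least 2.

[5; 1, 11, 4]

⌊290/49⌋ = 5, remainder 45
⌊49/45⌋ = 1, remainder 4
⌊45/4⌋ = 11, remainder 1
⌊4/1⌋ = 4, remainder 0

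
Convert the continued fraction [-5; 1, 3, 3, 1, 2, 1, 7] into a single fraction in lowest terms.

-2096/495

Work from the innermost term outward:
Start with 7.
1 + 1/(7/1) = 1 + 1/7 = 8/7
2 + 1/(8/7) = 2 + 7/8 = 23/8
1 + 1/(23/8) = 1 + 8/23 = 31/23
3 + 1/(31/23) = 3 + 23/31 = 116/31
3 + 1/(116/31) = 3 + 31/116 = 379/116
1 + 1/(379/116) = 1 + 116/379 = 495/379
-5 + 1/(495/379) = -5 + 379/495 = -2096/495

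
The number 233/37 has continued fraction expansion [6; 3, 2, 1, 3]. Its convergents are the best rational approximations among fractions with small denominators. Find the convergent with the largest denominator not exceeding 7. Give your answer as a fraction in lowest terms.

44/7

a_0 = 6: 6/1  (≤ bound)
a_1 = 3: 19/3  (≤ bound)
a_2 = 2: 44/7  (≤ bound)
a_3 = 1: 63/10  (> 7, stop)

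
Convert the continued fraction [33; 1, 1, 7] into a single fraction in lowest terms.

a_0 = 33: 33/1
a_1 = 1: 34/1
a_2 = 1: 67/2
a_3 = 7: 503/15

503/15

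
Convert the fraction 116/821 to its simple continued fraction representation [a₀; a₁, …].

116 ÷ 821 → quotient 0, remainder 116
821 ÷ 116 → quotient 7, remainder 9
116 ÷ 9 → quotient 12, remainder 8
9 ÷ 8 → quotient 1, remainder 1
8 ÷ 1 → quotient 8, remainder 0

[0; 7, 12, 1, 8]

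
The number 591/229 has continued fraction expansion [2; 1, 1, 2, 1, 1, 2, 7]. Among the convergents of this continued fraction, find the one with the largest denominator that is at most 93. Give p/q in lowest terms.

80/31

a_0 = 2: 2/1  (≤ bound)
a_1 = 1: 3/1  (≤ bound)
a_2 = 1: 5/2  (≤ bound)
a_3 = 2: 13/5  (≤ bound)
a_4 = 1: 18/7  (≤ bound)
a_5 = 1: 31/12  (≤ bound)
a_6 = 2: 80/31  (≤ bound)
a_7 = 7: 591/229  (> 93, stop)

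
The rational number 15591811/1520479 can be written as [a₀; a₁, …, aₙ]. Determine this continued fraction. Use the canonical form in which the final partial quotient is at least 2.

[10; 3, 1, 13, 50, 10, 55]

Apply division with remainder until the remainder is 0:
15591811 ÷ 1520479 → quotient 10, remainder 387021
1520479 ÷ 387021 → quotient 3, remainder 359416
387021 ÷ 359416 → quotient 1, remainder 27605
359416 ÷ 27605 → quotient 13, remainder 551
27605 ÷ 551 → quotient 50, remainder 55
551 ÷ 55 → quotient 10, remainder 1
55 ÷ 1 → quotient 55, remainder 0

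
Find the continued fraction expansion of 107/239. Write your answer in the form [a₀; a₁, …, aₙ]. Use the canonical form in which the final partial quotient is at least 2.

107 = 0·239 + 107, so a_0 = 0
239 = 2·107 + 25, so a_1 = 2
107 = 4·25 + 7, so a_2 = 4
25 = 3·7 + 4, so a_3 = 3
7 = 1·4 + 3, so a_4 = 1
4 = 1·3 + 1, so a_5 = 1
3 = 3·1 + 0, so a_6 = 3

[0; 2, 4, 3, 1, 1, 3]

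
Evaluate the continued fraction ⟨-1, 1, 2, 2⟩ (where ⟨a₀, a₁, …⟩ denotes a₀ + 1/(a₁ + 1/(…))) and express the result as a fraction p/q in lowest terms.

a_0 = -1: -1/1
a_1 = 1: 0/1
a_2 = 2: -1/3
a_3 = 2: -2/7

-2/7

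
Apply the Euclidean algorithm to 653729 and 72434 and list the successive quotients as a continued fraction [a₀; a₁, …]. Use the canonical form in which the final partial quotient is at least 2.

Run the Euclidean algorithm, recording each quotient:
⌊653729/72434⌋ = 9, remainder 1823
⌊72434/1823⌋ = 39, remainder 1337
⌊1823/1337⌋ = 1, remainder 486
⌊1337/486⌋ = 2, remainder 365
⌊486/365⌋ = 1, remainder 121
⌊365/121⌋ = 3, remainder 2
⌊121/2⌋ = 60, remainder 1
⌊2/1⌋ = 2, remainder 0

[9; 39, 1, 2, 1, 3, 60, 2]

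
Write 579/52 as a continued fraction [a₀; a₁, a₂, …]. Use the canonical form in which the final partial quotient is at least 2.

⌊579/52⌋ = 11, remainder 7
⌊52/7⌋ = 7, remainder 3
⌊7/3⌋ = 2, remainder 1
⌊3/1⌋ = 3, remainder 0

[11; 7, 2, 3]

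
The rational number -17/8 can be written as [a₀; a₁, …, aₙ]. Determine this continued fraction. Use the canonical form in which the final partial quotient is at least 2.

⌊-17/8⌋ = -3, remainder 7
⌊8/7⌋ = 1, remainder 1
⌊7/1⌋ = 7, remainder 0

[-3; 1, 7]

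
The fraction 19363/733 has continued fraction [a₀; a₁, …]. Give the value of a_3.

2

Repeatedly divide and take the remainder:
19363 = 26·733 + 305, so a_0 = 26
733 = 2·305 + 123, so a_1 = 2
305 = 2·123 + 59, so a_2 = 2
123 = 2·59 + 5, so a_3 = 2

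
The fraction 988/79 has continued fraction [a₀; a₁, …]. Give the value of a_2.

988 = 12·79 + 40, so a_0 = 12
79 = 1·40 + 39, so a_1 = 1
40 = 1·39 + 1, so a_2 = 1

1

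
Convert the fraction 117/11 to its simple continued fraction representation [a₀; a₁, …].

117 = 10·11 + 7, so a_0 = 10
11 = 1·7 + 4, so a_1 = 1
7 = 1·4 + 3, so a_2 = 1
4 = 1·3 + 1, so a_3 = 1
3 = 3·1 + 0, so a_4 = 3

[10; 1, 1, 1, 3]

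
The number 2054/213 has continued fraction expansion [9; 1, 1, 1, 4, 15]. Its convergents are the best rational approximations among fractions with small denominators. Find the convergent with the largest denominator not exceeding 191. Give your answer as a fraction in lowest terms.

List convergents until the denominator exceeds the bound:
a_0 = 9: 9/1  (≤ bound)
a_1 = 1: 10/1  (≤ bound)
a_2 = 1: 19/2  (≤ bound)
a_3 = 1: 29/3  (≤ bound)
a_4 = 4: 135/14  (≤ bound)
a_5 = 15: 2054/213  (> 191, stop)

135/14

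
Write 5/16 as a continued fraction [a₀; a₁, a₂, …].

[0; 3, 5]

Apply division with remainder until the remainder is 0:
⌊5/16⌋ = 0, remainder 5
⌊16/5⌋ = 3, remainder 1
⌊5/1⌋ = 5, remainder 0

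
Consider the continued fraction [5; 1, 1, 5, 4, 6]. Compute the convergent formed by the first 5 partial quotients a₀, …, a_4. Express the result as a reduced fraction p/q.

255/46

a_0 = 5: 5/1
a_1 = 1: 6/1
a_2 = 1: 11/2
a_3 = 5: 61/11
a_4 = 4: 255/46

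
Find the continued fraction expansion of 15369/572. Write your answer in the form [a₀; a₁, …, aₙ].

[26; 1, 6, 1, 1, 1, 2, 9]

15369 = 26·572 + 497, so a_0 = 26
572 = 1·497 + 75, so a_1 = 1
497 = 6·75 + 47, so a_2 = 6
75 = 1·47 + 28, so a_3 = 1
47 = 1·28 + 19, so a_4 = 1
28 = 1·19 + 9, so a_5 = 1
19 = 2·9 + 1, so a_6 = 2
9 = 9·1 + 0, so a_7 = 9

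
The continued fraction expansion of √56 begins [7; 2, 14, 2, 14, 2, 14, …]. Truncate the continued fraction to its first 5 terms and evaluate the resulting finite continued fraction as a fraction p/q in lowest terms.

Work from the innermost term outward:
Start with 14.
2 + 1/(14/1) = 2 + 1/14 = 29/14
14 + 1/(29/14) = 14 + 14/29 = 420/29
2 + 1/(420/29) = 2 + 29/420 = 869/420
7 + 1/(869/420) = 7 + 420/869 = 6503/869

6503/869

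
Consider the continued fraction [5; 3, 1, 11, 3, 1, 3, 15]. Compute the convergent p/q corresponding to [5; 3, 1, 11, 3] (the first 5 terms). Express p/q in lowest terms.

762/145

Start with 3.
11 + 1/(3/1) = 11 + 1/3 = 34/3
1 + 1/(34/3) = 1 + 3/34 = 37/34
3 + 1/(37/34) = 3 + 34/37 = 145/37
5 + 1/(145/37) = 5 + 37/145 = 762/145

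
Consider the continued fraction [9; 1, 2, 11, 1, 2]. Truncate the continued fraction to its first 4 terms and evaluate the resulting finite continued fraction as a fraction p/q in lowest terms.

329/34

Collapse the nested fraction from the inside out:
Start with 11.
2 + 1/(11/1) = 2 + 1/11 = 23/11
1 + 1/(23/11) = 1 + 11/23 = 34/23
9 + 1/(34/23) = 9 + 23/34 = 329/34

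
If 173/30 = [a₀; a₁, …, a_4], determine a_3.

3

Apply division with remainder until the remainder is 0:
173 = 5·30 + 23, so a_0 = 5
30 = 1·23 + 7, so a_1 = 1
23 = 3·7 + 2, so a_2 = 3
7 = 3·2 + 1, so a_3 = 3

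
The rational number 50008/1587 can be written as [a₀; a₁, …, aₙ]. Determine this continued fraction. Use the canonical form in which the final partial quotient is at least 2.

⌊50008/1587⌋ = 31, remainder 811
⌊1587/811⌋ = 1, remainder 776
⌊811/776⌋ = 1, remainder 35
⌊776/35⌋ = 22, remainder 6
⌊35/6⌋ = 5, remainder 5
⌊6/5⌋ = 1, remainder 1
⌊5/1⌋ = 5, remainder 0

[31; 1, 1, 22, 5, 1, 5]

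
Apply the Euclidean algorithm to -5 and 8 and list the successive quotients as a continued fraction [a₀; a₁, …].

[-1; 2, 1, 2]

-5 = -1·8 + 3, so a_0 = -1
8 = 2·3 + 2, so a_1 = 2
3 = 1·2 + 1, so a_2 = 1
2 = 2·1 + 0, so a_3 = 2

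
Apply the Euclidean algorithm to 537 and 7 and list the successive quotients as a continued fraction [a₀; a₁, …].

Apply division with remainder until the remainder is 0:
537 = 76·7 + 5, so a_0 = 76
7 = 1·5 + 2, so a_1 = 1
5 = 2·2 + 1, so a_2 = 2
2 = 2·1 + 0, so a_3 = 2

[76; 1, 2, 2]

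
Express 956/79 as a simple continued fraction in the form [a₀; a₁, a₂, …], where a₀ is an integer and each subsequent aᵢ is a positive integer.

956 = 12·79 + 8, so a_0 = 12
79 = 9·8 + 7, so a_1 = 9
8 = 1·7 + 1, so a_2 = 1
7 = 7·1 + 0, so a_3 = 7

[12; 9, 1, 7]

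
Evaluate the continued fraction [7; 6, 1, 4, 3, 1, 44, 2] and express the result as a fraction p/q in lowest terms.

Work from the innermost term outward:
Start with 2.
44 + 1/(2/1) = 44 + 1/2 = 89/2
1 + 1/(89/2) = 1 + 2/89 = 91/89
3 + 1/(91/89) = 3 + 89/91 = 362/91
4 + 1/(362/91) = 4 + 91/362 = 1539/362
1 + 1/(1539/362) = 1 + 362/1539 = 1901/1539
6 + 1/(1901/1539) = 6 + 1539/1901 = 12945/1901
7 + 1/(12945/1901) = 7 + 1901/12945 = 92516/12945

92516/12945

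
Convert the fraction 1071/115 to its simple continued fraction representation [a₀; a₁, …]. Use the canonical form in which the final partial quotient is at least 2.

1071 = 9·115 + 36, so a_0 = 9
115 = 3·36 + 7, so a_1 = 3
36 = 5·7 + 1, so a_2 = 5
7 = 7·1 + 0, so a_3 = 7

[9; 3, 5, 7]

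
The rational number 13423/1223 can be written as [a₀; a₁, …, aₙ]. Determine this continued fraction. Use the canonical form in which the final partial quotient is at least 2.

13423 ÷ 1223 → quotient 10, remainder 1193
1223 ÷ 1193 → quotient 1, remainder 30
1193 ÷ 30 → quotient 39, remainder 23
30 ÷ 23 → quotient 1, remainder 7
23 ÷ 7 → quotient 3, remainder 2
7 ÷ 2 → quotient 3, remainder 1
2 ÷ 1 → quotient 2, remainder 0

[10; 1, 39, 1, 3, 3, 2]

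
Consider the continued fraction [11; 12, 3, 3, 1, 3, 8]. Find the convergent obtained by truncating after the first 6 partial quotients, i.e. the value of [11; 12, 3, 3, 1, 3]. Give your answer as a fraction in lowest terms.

6682/603

Collapse the nested fraction from the inside out:
Start with 3.
1 + 1/(3/1) = 1 + 1/3 = 4/3
3 + 1/(4/3) = 3 + 3/4 = 15/4
3 + 1/(15/4) = 3 + 4/15 = 49/15
12 + 1/(49/15) = 12 + 15/49 = 603/49
11 + 1/(603/49) = 11 + 49/603 = 6682/603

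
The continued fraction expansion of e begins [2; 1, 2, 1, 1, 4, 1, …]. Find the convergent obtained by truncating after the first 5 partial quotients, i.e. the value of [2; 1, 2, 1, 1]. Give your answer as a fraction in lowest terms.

a_0 = 2: 2/1
a_1 = 1: 3/1
a_2 = 2: 8/3
a_3 = 1: 11/4
a_4 = 1: 19/7

19/7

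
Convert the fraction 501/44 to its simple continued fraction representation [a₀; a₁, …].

[11; 2, 1, 1, 2, 3]

Repeatedly divide and take the remainder:
⌊501/44⌋ = 11, remainder 17
⌊44/17⌋ = 2, remainder 10
⌊17/10⌋ = 1, remainder 7
⌊10/7⌋ = 1, remainder 3
⌊7/3⌋ = 2, remainder 1
⌊3/1⌋ = 3, remainder 0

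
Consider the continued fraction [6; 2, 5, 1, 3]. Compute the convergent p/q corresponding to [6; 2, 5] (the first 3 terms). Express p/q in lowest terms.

Use the convergent recurrence hₖ = aₖ·hₖ₋₁ + hₖ₋₂ (and likewise for the denominators kₖ):
a_0 = 6: 6/1
a_1 = 2: 13/2
a_2 = 5: 71/11

71/11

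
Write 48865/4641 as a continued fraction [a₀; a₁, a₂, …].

[10; 1, 1, 8, 7, 1, 10, 3]

Apply division with remainder until the remainder is 0:
48865 ÷ 4641 → quotient 10, remainder 2455
4641 ÷ 2455 → quotient 1, remainder 2186
2455 ÷ 2186 → quotient 1, remainder 269
2186 ÷ 269 → quotient 8, remainder 34
269 ÷ 34 → quotient 7, remainder 31
34 ÷ 31 → quotient 1, remainder 3
31 ÷ 3 → quotient 10, remainder 1
3 ÷ 1 → quotient 3, remainder 0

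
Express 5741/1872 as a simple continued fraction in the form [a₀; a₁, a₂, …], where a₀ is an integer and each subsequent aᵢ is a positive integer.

5741 ÷ 1872 → quotient 3, remainder 125
1872 ÷ 125 → quotient 14, remainder 122
125 ÷ 122 → quotient 1, remainder 3
122 ÷ 3 → quotient 40, remainder 2
3 ÷ 2 → quotient 1, remainder 1
2 ÷ 1 → quotient 2, remainder 0

[3; 14, 1, 40, 1, 2]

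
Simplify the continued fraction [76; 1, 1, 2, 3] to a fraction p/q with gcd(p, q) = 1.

1302/17

Use the convergent recurrence hₖ = aₖ·hₖ₋₁ + hₖ₋₂ (and likewise for the denominators kₖ):
a_0 = 76: 76/1
a_1 = 1: 77/1
a_2 = 1: 153/2
a_3 = 2: 383/5
a_4 = 3: 1302/17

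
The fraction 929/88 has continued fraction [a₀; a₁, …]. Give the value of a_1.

1

929 = 10·88 + 49, so a_0 = 10
88 = 1·49 + 39, so a_1 = 1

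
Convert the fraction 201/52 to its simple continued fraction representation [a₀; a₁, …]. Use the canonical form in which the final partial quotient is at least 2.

[3; 1, 6, 2, 3]

201 ÷ 52 → quotient 3, remainder 45
52 ÷ 45 → quotient 1, remainder 7
45 ÷ 7 → quotient 6, remainder 3
7 ÷ 3 → quotient 2, remainder 1
3 ÷ 1 → quotient 3, remainder 0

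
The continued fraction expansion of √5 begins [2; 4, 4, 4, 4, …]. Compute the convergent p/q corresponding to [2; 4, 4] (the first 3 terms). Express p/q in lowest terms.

38/17

a_0 = 2: 2/1
a_1 = 4: 9/4
a_2 = 4: 38/17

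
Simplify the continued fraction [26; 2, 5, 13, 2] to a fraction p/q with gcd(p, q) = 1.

7963/301

Work from the innermost term outward:
Start with 2.
13 + 1/(2/1) = 13 + 1/2 = 27/2
5 + 1/(27/2) = 5 + 2/27 = 137/27
2 + 1/(137/27) = 2 + 27/137 = 301/137
26 + 1/(301/137) = 26 + 137/301 = 7963/301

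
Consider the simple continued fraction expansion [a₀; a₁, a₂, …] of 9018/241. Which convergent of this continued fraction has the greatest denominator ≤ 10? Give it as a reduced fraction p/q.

262/7

a_0 = 37: 37/1  (≤ bound)
a_1 = 2: 75/2  (≤ bound)
a_2 = 2: 187/5  (≤ bound)
a_3 = 1: 262/7  (≤ bound)
a_4 = 1: 449/12  (> 10, stop)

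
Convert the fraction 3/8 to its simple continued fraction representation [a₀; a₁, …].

3 = 0·8 + 3, so a_0 = 0
8 = 2·3 + 2, so a_1 = 2
3 = 1·2 + 1, so a_2 = 1
2 = 2·1 + 0, so a_3 = 2

[0; 2, 1, 2]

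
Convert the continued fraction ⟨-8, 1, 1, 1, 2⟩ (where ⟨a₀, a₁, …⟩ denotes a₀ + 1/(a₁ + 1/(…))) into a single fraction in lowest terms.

-59/8

Compute successive convergents:
a_0 = -8: -8/1
a_1 = 1: -7/1
a_2 = 1: -15/2
a_3 = 1: -22/3
a_4 = 2: -59/8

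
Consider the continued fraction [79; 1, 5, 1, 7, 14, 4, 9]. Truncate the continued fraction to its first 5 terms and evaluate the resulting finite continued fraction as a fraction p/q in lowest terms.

4392/55

a_0 = 79: 79/1
a_1 = 1: 80/1
a_2 = 5: 479/6
a_3 = 1: 559/7
a_4 = 7: 4392/55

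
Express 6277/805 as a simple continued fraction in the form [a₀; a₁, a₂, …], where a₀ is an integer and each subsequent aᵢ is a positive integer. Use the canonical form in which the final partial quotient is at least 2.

⌊6277/805⌋ = 7, remainder 642
⌊805/642⌋ = 1, remainder 163
⌊642/163⌋ = 3, remainder 153
⌊163/153⌋ = 1, remainder 10
⌊153/10⌋ = 15, remainder 3
⌊10/3⌋ = 3, remainder 1
⌊3/1⌋ = 3, remainder 0

[7; 1, 3, 1, 15, 3, 3]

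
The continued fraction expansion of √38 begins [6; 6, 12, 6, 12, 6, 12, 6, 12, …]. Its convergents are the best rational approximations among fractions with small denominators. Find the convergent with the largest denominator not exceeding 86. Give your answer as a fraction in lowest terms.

450/73

List convergents until the denominator exceeds the bound:
a_0 = 6: 6/1  (≤ bound)
a_1 = 6: 37/6  (≤ bound)
a_2 = 12: 450/73  (≤ bound)
a_3 = 6: 2737/444  (> 86, stop)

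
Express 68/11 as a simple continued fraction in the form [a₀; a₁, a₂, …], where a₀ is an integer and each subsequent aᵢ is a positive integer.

⌊68/11⌋ = 6, remainder 2
⌊11/2⌋ = 5, remainder 1
⌊2/1⌋ = 2, remainder 0

[6; 5, 2]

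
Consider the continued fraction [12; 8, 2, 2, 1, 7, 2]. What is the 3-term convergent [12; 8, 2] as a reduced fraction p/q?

206/17

Start with 2.
8 + 1/(2/1) = 8 + 1/2 = 17/2
12 + 1/(17/2) = 12 + 2/17 = 206/17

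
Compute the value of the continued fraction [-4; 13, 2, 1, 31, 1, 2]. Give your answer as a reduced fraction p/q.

Start with 2.
1 + 1/(2/1) = 1 + 1/2 = 3/2
31 + 1/(3/2) = 31 + 2/3 = 95/3
1 + 1/(95/3) = 1 + 3/95 = 98/95
2 + 1/(98/95) = 2 + 95/98 = 291/98
13 + 1/(291/98) = 13 + 98/291 = 3881/291
-4 + 1/(3881/291) = -4 + 291/3881 = -15233/3881

-15233/3881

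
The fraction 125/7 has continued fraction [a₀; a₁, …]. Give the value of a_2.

6

⌊125/7⌋ = 17, remainder 6
⌊7/6⌋ = 1, remainder 1
⌊6/1⌋ = 6, remainder 0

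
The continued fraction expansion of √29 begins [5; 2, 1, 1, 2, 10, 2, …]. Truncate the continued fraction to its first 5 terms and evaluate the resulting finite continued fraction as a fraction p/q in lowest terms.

70/13

Starting at the tail and folding back:
Start with 2.
1 + 1/(2/1) = 1 + 1/2 = 3/2
1 + 1/(3/2) = 1 + 2/3 = 5/3
2 + 1/(5/3) = 2 + 3/5 = 13/5
5 + 1/(13/5) = 5 + 5/13 = 70/13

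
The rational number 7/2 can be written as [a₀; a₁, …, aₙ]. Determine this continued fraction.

[3; 2]

⌊7/2⌋ = 3, remainder 1
⌊2/1⌋ = 2, remainder 0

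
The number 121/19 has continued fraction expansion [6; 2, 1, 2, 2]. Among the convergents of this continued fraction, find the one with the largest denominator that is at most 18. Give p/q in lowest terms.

51/8

List convergents until the denominator exceeds the bound:
a_0 = 6: 6/1  (≤ bound)
a_1 = 2: 13/2  (≤ bound)
a_2 = 1: 19/3  (≤ bound)
a_3 = 2: 51/8  (≤ bound)
a_4 = 2: 121/19  (> 18, stop)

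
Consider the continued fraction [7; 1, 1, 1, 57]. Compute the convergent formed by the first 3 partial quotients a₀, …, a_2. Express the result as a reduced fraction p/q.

15/2

Work from the innermost term outward:
Start with 1.
1 + 1/(1/1) = 1 + 1/1 = 2/1
7 + 1/(2/1) = 7 + 1/2 = 15/2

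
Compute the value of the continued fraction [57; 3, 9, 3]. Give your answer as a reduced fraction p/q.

4987/87

Start with 3.
9 + 1/(3/1) = 9 + 1/3 = 28/3
3 + 1/(28/3) = 3 + 3/28 = 87/28
57 + 1/(87/28) = 57 + 28/87 = 4987/87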